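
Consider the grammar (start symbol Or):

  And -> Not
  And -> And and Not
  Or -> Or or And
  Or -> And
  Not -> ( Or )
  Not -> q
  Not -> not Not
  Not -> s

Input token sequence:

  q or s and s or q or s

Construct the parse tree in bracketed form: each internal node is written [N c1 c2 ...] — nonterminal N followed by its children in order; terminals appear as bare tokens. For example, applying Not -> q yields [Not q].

Or
Or or And
Or or And or And
Or or And or And or And
And or And or And or And
Not or And or And or And
q or And or And or And
q or And and Not or And or And
q or Not and Not or And or And
q or s and Not or And or And
q or s and s or And or And
q or s and s or Not or And
q or s and s or q or And
q or s and s or q or Not
q or s and s or q or s

[Or [Or [Or [Or [And [Not q]]] or [And [And [Not s]] and [Not s]]] or [And [Not q]]] or [And [Not s]]]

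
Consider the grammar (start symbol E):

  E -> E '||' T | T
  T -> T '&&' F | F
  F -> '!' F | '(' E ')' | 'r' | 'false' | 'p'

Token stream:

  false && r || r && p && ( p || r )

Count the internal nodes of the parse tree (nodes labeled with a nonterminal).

[E [E [T [T [F false]] && [F r]]] || [T [T [T [F r]] && [F p]] && [F ( [E [E [T [F p]]] || [T [F r]]] )]]]

18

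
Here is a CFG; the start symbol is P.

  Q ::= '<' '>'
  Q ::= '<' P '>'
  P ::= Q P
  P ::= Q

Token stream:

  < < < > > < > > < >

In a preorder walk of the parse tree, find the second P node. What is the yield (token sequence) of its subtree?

< < > > < >

[P [Q < [P [Q < [P [Q < >]] >] [P [Q < >]]] >] [P [Q < >]]]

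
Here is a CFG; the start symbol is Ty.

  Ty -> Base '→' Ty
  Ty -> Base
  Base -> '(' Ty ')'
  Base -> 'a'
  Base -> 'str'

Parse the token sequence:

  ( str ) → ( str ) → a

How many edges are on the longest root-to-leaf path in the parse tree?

[Ty [Base ( [Ty [Base str]] )] → [Ty [Base ( [Ty [Base str]] )] → [Ty [Base a]]]]

5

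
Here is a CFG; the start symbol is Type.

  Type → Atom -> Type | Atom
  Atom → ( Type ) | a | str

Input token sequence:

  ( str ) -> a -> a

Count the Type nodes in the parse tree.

4

[Type [Atom ( [Type [Atom str]] )] -> [Type [Atom a] -> [Type [Atom a]]]]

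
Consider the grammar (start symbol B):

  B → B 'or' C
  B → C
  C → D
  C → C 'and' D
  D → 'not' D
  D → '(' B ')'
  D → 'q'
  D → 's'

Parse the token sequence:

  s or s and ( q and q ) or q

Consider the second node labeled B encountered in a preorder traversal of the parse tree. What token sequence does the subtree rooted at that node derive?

s or s and ( q and q )

[B [B [B [C [D s]]] or [C [C [D s]] and [D ( [B [C [C [D q]] and [D q]]] )]]] or [C [D q]]]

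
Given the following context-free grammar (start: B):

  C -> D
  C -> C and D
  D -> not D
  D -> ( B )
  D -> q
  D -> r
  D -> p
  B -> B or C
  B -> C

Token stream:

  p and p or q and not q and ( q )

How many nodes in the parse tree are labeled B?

3

[B [B [C [C [D p]] and [D p]]] or [C [C [C [D q]] and [D not [D q]]] and [D ( [B [C [D q]]] )]]]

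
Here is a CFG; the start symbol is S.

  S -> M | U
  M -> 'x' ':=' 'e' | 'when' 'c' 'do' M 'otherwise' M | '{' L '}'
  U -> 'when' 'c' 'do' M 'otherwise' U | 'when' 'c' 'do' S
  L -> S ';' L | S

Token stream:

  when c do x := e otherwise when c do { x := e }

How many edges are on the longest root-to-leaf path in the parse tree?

8

[S [U when c do [M x := e] otherwise [U when c do [S [M { [L [S [M x := e]]] }]]]]]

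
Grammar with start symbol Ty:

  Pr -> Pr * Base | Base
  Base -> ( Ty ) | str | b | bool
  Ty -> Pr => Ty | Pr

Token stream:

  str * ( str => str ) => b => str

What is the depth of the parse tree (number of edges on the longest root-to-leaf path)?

[Ty [Pr [Pr [Base str]] * [Base ( [Ty [Pr [Base str]] => [Ty [Pr [Base str]]]] )]] => [Ty [Pr [Base b]] => [Ty [Pr [Base str]]]]]

7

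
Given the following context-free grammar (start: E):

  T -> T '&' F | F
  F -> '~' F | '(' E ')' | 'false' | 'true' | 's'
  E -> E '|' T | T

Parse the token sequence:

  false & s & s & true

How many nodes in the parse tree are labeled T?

[E [T [T [T [T [F false]] & [F s]] & [F s]] & [F true]]]

4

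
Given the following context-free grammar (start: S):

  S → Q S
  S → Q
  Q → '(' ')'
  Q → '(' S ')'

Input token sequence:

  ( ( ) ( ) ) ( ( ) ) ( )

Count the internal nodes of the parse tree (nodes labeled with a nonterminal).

[S [Q ( [S [Q ( )] [S [Q ( )]]] )] [S [Q ( [S [Q ( )]] )] [S [Q ( )]]]]

12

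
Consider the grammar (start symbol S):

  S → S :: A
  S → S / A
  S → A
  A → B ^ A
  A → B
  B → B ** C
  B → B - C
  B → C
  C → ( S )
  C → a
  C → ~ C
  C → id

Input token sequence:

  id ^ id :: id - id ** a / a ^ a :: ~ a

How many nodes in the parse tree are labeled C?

[S [S [S [S [A [B [C id]] ^ [A [B [C id]]]]] :: [A [B [B [B [C id]] - [C id]] ** [C a]]]] / [A [B [C a]] ^ [A [B [C a]]]]] :: [A [B [C ~ [C a]]]]]

9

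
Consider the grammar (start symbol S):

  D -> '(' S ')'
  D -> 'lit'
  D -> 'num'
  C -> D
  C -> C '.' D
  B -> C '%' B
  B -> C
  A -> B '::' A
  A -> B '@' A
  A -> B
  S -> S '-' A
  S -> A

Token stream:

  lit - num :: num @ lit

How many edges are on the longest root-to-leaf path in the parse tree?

[S [S [A [B [C [D lit]]]]] - [A [B [C [D num]]] :: [A [B [C [D num]]] @ [A [B [C [D lit]]]]]]]

7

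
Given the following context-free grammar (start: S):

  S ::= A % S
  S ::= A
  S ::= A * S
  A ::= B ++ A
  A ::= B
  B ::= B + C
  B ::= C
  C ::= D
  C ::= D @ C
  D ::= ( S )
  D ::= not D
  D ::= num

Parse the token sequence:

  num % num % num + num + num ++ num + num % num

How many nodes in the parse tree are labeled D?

[S [A [B [C [D num]]]] % [S [A [B [C [D num]]]] % [S [A [B [B [B [C [D num]]] + [C [D num]]] + [C [D num]]] ++ [A [B [B [C [D num]]] + [C [D num]]]]] % [S [A [B [C [D num]]]]]]]]

8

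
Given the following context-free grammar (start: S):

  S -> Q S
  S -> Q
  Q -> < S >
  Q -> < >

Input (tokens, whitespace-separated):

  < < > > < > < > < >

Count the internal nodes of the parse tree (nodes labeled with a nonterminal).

10

[S [Q < [S [Q < >]] >] [S [Q < >] [S [Q < >] [S [Q < >]]]]]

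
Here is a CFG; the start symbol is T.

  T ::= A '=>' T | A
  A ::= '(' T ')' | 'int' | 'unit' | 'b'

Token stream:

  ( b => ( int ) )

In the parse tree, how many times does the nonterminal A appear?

4

[T [A ( [T [A b] => [T [A ( [T [A int]] )]]] )]]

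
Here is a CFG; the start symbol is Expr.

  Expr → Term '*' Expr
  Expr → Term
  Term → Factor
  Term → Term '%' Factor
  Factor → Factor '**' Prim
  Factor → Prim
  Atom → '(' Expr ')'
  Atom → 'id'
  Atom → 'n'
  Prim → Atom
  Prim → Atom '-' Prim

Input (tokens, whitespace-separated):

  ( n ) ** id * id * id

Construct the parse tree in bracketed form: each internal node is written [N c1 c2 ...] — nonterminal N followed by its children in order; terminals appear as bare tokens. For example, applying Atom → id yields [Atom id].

Expr
Term * Expr
Factor * Expr
Factor ** Prim * Expr
Prim ** Prim * Expr
Atom ** Prim * Expr
( Expr ) ** Prim * Expr
( Term ) ** Prim * Expr
( Factor ) ** Prim * Expr
( Prim ) ** Prim * Expr
( Atom ) ** Prim * Expr
( n ) ** Prim * Expr
( n ) ** Atom * Expr
( n ) ** id * Expr
( n ) ** id * Term * Expr
( n ) ** id * Factor * Expr
( n ) ** id * Prim * Expr
( n ) ** id * Atom * Expr
( n ) ** id * id * Expr
( n ) ** id * id * Term
( n ) ** id * id * Factor
( n ) ** id * id * Prim
( n ) ** id * id * Atom
( n ) ** id * id * id

[Expr [Term [Factor [Factor [Prim [Atom ( [Expr [Term [Factor [Prim [Atom n]]]]] )]]] ** [Prim [Atom id]]]] * [Expr [Term [Factor [Prim [Atom id]]]] * [Expr [Term [Factor [Prim [Atom id]]]]]]]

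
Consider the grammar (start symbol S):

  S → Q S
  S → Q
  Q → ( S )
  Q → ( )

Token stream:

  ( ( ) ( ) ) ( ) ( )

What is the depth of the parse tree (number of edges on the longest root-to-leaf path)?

[S [Q ( [S [Q ( )] [S [Q ( )]]] )] [S [Q ( )] [S [Q ( )]]]]

5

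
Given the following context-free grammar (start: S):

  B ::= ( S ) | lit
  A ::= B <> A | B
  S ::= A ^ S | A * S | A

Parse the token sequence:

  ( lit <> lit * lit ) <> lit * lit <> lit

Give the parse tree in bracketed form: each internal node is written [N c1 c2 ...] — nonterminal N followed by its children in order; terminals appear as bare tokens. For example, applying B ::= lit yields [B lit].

[S [A [B ( [S [A [B lit] <> [A [B lit]]] * [S [A [B lit]]]] )] <> [A [B lit]]] * [S [A [B lit] <> [A [B lit]]]]]

S
A * S
B <> A * S
( S ) <> A * S
( A * S ) <> A * S
( B <> A * S ) <> A * S
( lit <> A * S ) <> A * S
( lit <> B * S ) <> A * S
( lit <> lit * S ) <> A * S
( lit <> lit * A ) <> A * S
( lit <> lit * B ) <> A * S
( lit <> lit * lit ) <> A * S
( lit <> lit * lit ) <> B * S
( lit <> lit * lit ) <> lit * S
( lit <> lit * lit ) <> lit * A
( lit <> lit * lit ) <> lit * B <> A
( lit <> lit * lit ) <> lit * lit <> A
( lit <> lit * lit ) <> lit * lit <> B
( lit <> lit * lit ) <> lit * lit <> lit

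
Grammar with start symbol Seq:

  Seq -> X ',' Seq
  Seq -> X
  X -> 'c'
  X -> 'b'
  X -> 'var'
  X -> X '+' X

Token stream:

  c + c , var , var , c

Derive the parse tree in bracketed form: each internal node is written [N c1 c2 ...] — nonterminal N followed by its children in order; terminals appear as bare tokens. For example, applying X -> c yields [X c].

[Seq [X [X c] + [X c]] , [Seq [X var] , [Seq [X var] , [Seq [X c]]]]]

Seq
X , Seq
X + X , Seq
c + X , Seq
c + c , Seq
c + c , X , Seq
c + c , var , Seq
c + c , var , X , Seq
c + c , var , var , Seq
c + c , var , var , X
c + c , var , var , c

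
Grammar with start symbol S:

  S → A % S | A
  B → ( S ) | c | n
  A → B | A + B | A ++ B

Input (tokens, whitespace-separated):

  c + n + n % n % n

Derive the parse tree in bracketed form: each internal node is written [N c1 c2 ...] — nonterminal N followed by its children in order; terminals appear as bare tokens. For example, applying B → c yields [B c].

[S [A [A [A [B c]] + [B n]] + [B n]] % [S [A [B n]] % [S [A [B n]]]]]

S
A % S
A + B % S
A + B + B % S
B + B + B % S
c + B + B % S
c + n + B % S
c + n + n % S
c + n + n % A % S
c + n + n % B % S
c + n + n % n % S
c + n + n % n % A
c + n + n % n % B
c + n + n % n % n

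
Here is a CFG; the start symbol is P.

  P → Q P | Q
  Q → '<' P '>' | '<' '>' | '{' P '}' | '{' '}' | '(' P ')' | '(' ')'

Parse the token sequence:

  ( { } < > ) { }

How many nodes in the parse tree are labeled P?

[P [Q ( [P [Q { }] [P [Q < >]]] )] [P [Q { }]]]

4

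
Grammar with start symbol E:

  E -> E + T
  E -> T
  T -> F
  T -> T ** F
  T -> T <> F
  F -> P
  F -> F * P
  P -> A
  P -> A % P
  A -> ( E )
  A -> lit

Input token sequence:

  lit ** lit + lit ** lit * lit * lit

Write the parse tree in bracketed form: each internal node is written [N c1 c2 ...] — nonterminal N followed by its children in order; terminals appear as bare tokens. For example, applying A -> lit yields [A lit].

[E [E [T [T [F [P [A lit]]]] ** [F [P [A lit]]]]] + [T [T [F [P [A lit]]]] ** [F [F [F [P [A lit]]] * [P [A lit]]] * [P [A lit]]]]]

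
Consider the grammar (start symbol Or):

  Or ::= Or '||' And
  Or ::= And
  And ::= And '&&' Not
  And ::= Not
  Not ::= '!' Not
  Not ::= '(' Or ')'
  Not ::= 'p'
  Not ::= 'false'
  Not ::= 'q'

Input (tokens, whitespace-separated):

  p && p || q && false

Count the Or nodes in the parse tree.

2

[Or [Or [And [And [Not p]] && [Not p]]] || [And [And [Not q]] && [Not false]]]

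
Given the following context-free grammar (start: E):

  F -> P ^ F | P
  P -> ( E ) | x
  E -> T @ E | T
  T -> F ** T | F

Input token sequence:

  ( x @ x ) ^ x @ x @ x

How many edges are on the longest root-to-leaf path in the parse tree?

[E [T [F [P ( [E [T [F [P x]]] @ [E [T [F [P x]]]]] )] ^ [F [P x]]]] @ [E [T [F [P x]]] @ [E [T [F [P x]]]]]]

9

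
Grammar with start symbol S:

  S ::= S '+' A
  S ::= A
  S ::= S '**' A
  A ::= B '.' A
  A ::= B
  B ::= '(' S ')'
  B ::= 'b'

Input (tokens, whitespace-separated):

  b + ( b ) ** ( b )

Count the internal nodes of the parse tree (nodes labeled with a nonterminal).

15

[S [S [S [A [B b]]] + [A [B ( [S [A [B b]]] )]]] ** [A [B ( [S [A [B b]]] )]]]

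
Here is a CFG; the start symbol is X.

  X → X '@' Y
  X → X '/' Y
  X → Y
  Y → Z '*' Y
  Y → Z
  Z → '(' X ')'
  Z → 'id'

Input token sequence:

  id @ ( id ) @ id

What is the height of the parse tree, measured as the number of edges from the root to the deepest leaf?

7

[X [X [X [Y [Z id]]] @ [Y [Z ( [X [Y [Z id]]] )]]] @ [Y [Z id]]]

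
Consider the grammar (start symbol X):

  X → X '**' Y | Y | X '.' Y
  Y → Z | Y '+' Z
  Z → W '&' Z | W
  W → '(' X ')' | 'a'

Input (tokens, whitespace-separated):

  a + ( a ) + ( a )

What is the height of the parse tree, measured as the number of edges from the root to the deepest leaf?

[X [Y [Y [Y [Z [W a]]] + [Z [W ( [X [Y [Z [W a]]]] )]]] + [Z [W ( [X [Y [Z [W a]]]] )]]]]

9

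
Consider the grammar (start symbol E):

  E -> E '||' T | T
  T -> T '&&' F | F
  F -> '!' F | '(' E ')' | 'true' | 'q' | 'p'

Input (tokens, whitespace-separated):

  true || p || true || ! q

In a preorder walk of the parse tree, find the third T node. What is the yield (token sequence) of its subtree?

[E [E [E [E [T [F true]]] || [T [F p]]] || [T [F true]]] || [T [F ! [F q]]]]

true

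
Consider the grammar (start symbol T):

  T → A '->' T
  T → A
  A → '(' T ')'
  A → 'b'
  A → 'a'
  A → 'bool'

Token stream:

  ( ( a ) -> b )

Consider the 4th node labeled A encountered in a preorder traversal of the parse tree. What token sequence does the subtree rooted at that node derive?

b

[T [A ( [T [A ( [T [A a]] )] -> [T [A b]]] )]]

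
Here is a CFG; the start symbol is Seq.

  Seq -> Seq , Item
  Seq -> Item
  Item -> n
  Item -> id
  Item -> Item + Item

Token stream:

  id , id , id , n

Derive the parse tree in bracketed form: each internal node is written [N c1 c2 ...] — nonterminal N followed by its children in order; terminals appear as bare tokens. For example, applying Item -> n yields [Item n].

[Seq [Seq [Seq [Seq [Item id]] , [Item id]] , [Item id]] , [Item n]]

Seq
Seq , Item
Seq , Item , Item
Seq , Item , Item , Item
Item , Item , Item , Item
id , Item , Item , Item
id , id , Item , Item
id , id , id , Item
id , id , id , n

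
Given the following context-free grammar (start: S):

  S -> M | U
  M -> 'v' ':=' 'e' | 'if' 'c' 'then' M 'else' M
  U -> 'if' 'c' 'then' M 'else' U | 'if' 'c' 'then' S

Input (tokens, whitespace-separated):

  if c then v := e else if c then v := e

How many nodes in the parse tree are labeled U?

2

[S [U if c then [M v := e] else [U if c then [S [M v := e]]]]]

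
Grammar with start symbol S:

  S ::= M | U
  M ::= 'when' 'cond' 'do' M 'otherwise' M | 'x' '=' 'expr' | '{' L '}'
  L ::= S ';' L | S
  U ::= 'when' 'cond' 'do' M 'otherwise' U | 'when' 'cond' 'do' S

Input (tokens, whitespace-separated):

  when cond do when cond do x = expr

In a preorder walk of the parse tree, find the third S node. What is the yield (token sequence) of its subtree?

x = expr

[S [U when cond do [S [U when cond do [S [M x = expr]]]]]]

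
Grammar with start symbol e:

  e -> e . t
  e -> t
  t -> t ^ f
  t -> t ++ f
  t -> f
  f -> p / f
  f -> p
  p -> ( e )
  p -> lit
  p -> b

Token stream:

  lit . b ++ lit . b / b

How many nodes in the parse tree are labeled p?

5

[e [e [e [t [f [p lit]]]] . [t [t [f [p b]]] ++ [f [p lit]]]] . [t [f [p b] / [f [p b]]]]]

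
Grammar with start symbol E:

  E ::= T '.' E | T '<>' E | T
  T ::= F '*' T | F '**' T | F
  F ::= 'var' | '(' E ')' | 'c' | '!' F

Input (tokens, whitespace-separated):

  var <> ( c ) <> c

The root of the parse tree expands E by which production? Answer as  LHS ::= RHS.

[E [T [F var]] <> [E [T [F ( [E [T [F c]]] )]] <> [E [T [F c]]]]]

E ::= T '<>' E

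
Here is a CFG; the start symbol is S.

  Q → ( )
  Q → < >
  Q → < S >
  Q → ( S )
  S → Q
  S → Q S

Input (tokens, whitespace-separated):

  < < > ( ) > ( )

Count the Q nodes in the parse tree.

[S [Q < [S [Q < >] [S [Q ( )]]] >] [S [Q ( )]]]

4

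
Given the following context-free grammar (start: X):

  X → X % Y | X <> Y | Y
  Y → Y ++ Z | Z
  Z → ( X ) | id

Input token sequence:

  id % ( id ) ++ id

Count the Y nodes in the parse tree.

4

[X [X [Y [Z id]]] % [Y [Y [Z ( [X [Y [Z id]]] )]] ++ [Z id]]]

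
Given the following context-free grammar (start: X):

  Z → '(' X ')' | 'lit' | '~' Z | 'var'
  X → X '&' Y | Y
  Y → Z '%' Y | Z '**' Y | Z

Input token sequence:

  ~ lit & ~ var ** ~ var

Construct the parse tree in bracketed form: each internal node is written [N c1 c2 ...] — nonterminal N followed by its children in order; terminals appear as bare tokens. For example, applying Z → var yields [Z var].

[X [X [Y [Z ~ [Z lit]]]] & [Y [Z ~ [Z var]] ** [Y [Z ~ [Z var]]]]]

X
X & Y
Y & Y
Z & Y
~ Z & Y
~ lit & Y
~ lit & Z ** Y
~ lit & ~ Z ** Y
~ lit & ~ var ** Y
~ lit & ~ var ** Z
~ lit & ~ var ** ~ Z
~ lit & ~ var ** ~ var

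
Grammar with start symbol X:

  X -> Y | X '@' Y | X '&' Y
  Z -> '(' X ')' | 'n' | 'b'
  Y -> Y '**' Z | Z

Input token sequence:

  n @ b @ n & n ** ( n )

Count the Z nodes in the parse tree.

[X [X [X [X [Y [Z n]]] @ [Y [Z b]]] @ [Y [Z n]]] & [Y [Y [Z n]] ** [Z ( [X [Y [Z n]]] )]]]

6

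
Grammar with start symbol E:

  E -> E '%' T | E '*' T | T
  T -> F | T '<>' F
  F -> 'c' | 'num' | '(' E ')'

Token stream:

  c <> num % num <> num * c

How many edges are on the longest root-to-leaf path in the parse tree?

6

[E [E [E [T [T [F c]] <> [F num]]] % [T [T [F num]] <> [F num]]] * [T [F c]]]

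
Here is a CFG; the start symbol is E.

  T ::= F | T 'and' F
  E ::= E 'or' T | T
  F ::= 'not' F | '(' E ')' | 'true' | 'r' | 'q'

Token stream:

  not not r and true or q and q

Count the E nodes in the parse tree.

2

[E [E [T [T [F not [F not [F r]]]] and [F true]]] or [T [T [F q]] and [F q]]]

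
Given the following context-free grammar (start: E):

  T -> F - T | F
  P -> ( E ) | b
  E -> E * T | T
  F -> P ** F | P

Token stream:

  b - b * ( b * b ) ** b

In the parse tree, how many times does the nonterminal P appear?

[E [E [T [F [P b]] - [T [F [P b]]]]] * [T [F [P ( [E [E [T [F [P b]]]] * [T [F [P b]]]] )] ** [F [P b]]]]]

6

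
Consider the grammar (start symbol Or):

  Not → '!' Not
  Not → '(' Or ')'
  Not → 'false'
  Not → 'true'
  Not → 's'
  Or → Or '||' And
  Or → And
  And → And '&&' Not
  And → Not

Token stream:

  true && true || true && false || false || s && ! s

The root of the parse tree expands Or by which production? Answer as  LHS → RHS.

Or → Or '||' And

[Or [Or [Or [Or [And [And [Not true]] && [Not true]]] || [And [And [Not true]] && [Not false]]] || [And [Not false]]] || [And [And [Not s]] && [Not ! [Not s]]]]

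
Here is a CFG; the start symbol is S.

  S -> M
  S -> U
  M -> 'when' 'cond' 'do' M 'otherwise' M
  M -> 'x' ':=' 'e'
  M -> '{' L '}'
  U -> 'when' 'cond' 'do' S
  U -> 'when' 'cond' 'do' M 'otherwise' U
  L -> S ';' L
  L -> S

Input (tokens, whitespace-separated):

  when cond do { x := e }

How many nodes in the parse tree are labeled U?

[S [U when cond do [S [M { [L [S [M x := e]]] }]]]]

1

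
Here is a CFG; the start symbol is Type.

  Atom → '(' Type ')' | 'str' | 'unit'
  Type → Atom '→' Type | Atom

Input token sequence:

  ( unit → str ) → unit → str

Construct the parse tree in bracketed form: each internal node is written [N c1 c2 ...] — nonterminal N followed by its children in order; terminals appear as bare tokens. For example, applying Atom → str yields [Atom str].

Type
Atom → Type
( Type ) → Type
( Atom → Type ) → Type
( unit → Type ) → Type
( unit → Atom ) → Type
( unit → str ) → Type
( unit → str ) → Atom → Type
( unit → str ) → unit → Type
( unit → str ) → unit → Atom
( unit → str ) → unit → str

[Type [Atom ( [Type [Atom unit] → [Type [Atom str]]] )] → [Type [Atom unit] → [Type [Atom str]]]]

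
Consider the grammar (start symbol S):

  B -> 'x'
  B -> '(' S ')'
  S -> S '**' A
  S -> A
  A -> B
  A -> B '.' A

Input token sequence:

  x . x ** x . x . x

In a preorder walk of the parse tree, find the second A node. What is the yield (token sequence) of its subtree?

x

[S [S [A [B x] . [A [B x]]]] ** [A [B x] . [A [B x] . [A [B x]]]]]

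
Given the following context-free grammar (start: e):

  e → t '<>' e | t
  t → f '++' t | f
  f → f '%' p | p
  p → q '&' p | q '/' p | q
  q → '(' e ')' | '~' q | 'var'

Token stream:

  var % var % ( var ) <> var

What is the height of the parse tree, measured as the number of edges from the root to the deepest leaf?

10

[e [t [f [f [f [p [q var]]] % [p [q var]]] % [p [q ( [e [t [f [p [q var]]]]] )]]]] <> [e [t [f [p [q var]]]]]]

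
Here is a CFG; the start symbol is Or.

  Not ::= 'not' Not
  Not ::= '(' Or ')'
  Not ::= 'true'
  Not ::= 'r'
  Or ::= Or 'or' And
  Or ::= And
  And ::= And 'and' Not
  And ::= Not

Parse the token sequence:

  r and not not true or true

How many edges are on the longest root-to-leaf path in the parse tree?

6

[Or [Or [And [And [Not r]] and [Not not [Not not [Not true]]]]] or [And [Not true]]]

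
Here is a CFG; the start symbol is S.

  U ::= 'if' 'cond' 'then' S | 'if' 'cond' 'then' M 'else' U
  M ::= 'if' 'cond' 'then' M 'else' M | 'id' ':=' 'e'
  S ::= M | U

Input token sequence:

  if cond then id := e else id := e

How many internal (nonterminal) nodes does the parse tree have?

[S [M if cond then [M id := e] else [M id := e]]]

4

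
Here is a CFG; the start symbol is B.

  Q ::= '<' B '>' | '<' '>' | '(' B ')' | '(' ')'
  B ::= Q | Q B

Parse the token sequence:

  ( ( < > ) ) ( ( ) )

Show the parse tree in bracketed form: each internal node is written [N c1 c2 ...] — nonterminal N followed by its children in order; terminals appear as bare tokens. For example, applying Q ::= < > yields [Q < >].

B
Q B
( B ) B
( Q ) B
( ( B ) ) B
( ( Q ) ) B
( ( < > ) ) B
( ( < > ) ) Q
( ( < > ) ) ( B )
( ( < > ) ) ( Q )
( ( < > ) ) ( ( ) )

[B [Q ( [B [Q ( [B [Q < >]] )]] )] [B [Q ( [B [Q ( )]] )]]]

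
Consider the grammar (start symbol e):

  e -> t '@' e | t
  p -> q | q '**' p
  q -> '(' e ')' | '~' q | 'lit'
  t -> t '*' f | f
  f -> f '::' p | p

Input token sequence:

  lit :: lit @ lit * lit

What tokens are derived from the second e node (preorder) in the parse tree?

lit * lit

[e [t [f [f [p [q lit]]] :: [p [q lit]]]] @ [e [t [t [f [p [q lit]]]] * [f [p [q lit]]]]]]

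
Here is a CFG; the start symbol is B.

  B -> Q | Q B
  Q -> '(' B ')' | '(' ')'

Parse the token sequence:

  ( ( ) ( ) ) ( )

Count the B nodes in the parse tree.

4

[B [Q ( [B [Q ( )] [B [Q ( )]]] )] [B [Q ( )]]]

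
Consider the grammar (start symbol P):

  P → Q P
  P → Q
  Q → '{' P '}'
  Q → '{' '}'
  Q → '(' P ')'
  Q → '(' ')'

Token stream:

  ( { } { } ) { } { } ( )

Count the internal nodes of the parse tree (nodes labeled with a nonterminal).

[P [Q ( [P [Q { }] [P [Q { }]]] )] [P [Q { }] [P [Q { }] [P [Q ( )]]]]]

12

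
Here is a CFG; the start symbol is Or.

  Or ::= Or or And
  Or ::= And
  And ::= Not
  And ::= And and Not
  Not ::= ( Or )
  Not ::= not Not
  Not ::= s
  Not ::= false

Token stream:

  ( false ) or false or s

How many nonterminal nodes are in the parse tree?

12

[Or [Or [Or [And [Not ( [Or [And [Not false]]] )]]] or [And [Not false]]] or [And [Not s]]]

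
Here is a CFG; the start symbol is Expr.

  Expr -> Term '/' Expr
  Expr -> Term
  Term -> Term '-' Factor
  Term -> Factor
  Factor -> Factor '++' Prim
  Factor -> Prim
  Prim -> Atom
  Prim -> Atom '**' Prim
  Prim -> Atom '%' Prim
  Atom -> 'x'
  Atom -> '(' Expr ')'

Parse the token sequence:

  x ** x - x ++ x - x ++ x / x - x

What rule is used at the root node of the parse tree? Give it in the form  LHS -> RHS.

[Expr [Term [Term [Term [Factor [Prim [Atom x] ** [Prim [Atom x]]]]] - [Factor [Factor [Prim [Atom x]]] ++ [Prim [Atom x]]]] - [Factor [Factor [Prim [Atom x]]] ++ [Prim [Atom x]]]] / [Expr [Term [Term [Factor [Prim [Atom x]]]] - [Factor [Prim [Atom x]]]]]]

Expr -> Term '/' Expr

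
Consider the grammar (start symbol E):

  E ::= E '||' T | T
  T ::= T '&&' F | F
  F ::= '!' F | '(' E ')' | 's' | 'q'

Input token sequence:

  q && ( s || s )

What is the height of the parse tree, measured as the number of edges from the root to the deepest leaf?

7

[E [T [T [F q]] && [F ( [E [E [T [F s]]] || [T [F s]]] )]]]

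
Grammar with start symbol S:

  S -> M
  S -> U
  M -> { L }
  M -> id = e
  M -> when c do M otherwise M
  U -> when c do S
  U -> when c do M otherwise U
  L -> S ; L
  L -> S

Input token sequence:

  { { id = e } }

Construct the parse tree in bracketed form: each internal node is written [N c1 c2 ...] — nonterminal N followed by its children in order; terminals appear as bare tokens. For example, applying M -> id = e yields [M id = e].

S
M
{ L }
{ S }
{ M }
{ { L } }
{ { S } }
{ { M } }
{ { id = e } }

[S [M { [L [S [M { [L [S [M id = e]]] }]]] }]]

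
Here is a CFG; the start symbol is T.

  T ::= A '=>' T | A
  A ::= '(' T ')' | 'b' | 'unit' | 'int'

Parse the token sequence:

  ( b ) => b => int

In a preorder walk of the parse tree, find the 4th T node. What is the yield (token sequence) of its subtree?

int

[T [A ( [T [A b]] )] => [T [A b] => [T [A int]]]]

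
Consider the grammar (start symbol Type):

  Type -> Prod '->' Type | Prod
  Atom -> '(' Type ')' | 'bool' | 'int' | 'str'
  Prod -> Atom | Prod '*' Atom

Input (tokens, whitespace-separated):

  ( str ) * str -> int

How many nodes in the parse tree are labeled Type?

[Type [Prod [Prod [Atom ( [Type [Prod [Atom str]]] )]] * [Atom str]] -> [Type [Prod [Atom int]]]]

3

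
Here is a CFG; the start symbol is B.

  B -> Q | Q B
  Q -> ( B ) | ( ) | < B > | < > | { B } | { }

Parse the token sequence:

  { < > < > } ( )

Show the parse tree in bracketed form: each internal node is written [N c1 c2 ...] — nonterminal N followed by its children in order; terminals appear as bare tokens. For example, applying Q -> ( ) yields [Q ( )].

[B [Q { [B [Q < >] [B [Q < >]]] }] [B [Q ( )]]]

B
Q B
{ B } B
{ Q B } B
{ < > B } B
{ < > Q } B
{ < > < > } B
{ < > < > } Q
{ < > < > } ( )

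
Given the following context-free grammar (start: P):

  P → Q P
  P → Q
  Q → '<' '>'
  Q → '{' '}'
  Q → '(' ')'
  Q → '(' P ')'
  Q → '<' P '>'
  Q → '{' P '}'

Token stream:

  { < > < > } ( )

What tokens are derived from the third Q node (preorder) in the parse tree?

[P [Q { [P [Q < >] [P [Q < >]]] }] [P [Q ( )]]]

< >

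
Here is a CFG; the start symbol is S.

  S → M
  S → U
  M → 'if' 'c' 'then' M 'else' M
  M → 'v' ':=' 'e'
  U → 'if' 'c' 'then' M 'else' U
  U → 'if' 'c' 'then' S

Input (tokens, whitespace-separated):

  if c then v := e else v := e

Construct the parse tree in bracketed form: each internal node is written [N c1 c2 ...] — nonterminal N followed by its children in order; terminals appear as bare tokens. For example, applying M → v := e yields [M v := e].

S
M
if c then M else M
if c then v := e else M
if c then v := e else v := e

[S [M if c then [M v := e] else [M v := e]]]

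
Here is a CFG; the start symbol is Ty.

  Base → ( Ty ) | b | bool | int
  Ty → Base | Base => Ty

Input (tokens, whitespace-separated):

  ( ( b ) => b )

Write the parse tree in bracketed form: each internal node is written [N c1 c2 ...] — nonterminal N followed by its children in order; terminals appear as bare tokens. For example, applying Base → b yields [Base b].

[Ty [Base ( [Ty [Base ( [Ty [Base b]] )] => [Ty [Base b]]] )]]

Ty
Base
( Ty )
( Base => Ty )
( ( Ty ) => Ty )
( ( Base ) => Ty )
( ( b ) => Ty )
( ( b ) => Base )
( ( b ) => b )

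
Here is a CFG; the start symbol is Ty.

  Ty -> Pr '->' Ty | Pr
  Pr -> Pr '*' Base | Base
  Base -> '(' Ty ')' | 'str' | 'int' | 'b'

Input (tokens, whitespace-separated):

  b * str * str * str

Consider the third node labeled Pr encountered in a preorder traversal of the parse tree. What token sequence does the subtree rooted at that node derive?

[Ty [Pr [Pr [Pr [Pr [Base b]] * [Base str]] * [Base str]] * [Base str]]]

b * str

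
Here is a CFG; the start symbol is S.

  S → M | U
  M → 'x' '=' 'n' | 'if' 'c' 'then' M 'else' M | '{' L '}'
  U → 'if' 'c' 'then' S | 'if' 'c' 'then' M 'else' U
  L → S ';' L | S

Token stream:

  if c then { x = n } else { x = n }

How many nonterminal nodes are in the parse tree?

[S [M if c then [M { [L [S [M x = n]]] }] else [M { [L [S [M x = n]]] }]]]

10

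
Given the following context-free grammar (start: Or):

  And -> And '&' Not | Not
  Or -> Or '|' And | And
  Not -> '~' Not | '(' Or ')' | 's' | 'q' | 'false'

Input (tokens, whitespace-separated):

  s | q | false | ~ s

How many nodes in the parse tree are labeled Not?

[Or [Or [Or [Or [And [Not s]]] | [And [Not q]]] | [And [Not false]]] | [And [Not ~ [Not s]]]]

5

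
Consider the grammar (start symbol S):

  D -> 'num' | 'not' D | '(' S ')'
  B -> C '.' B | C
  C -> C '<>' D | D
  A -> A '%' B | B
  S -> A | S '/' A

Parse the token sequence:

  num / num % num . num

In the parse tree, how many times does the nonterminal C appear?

[S [S [A [B [C [D num]]]]] / [A [A [B [C [D num]]]] % [B [C [D num]] . [B [C [D num]]]]]]

4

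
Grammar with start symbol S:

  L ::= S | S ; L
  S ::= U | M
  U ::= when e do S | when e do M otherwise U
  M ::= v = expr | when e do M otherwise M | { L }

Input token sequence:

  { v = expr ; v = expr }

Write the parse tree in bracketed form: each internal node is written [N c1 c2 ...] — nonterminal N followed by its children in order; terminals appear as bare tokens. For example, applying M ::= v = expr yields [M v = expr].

[S [M { [L [S [M v = expr]] ; [L [S [M v = expr]]]] }]]

S
M
{ L }
{ S ; L }
{ M ; L }
{ v = expr ; L }
{ v = expr ; S }
{ v = expr ; M }
{ v = expr ; v = expr }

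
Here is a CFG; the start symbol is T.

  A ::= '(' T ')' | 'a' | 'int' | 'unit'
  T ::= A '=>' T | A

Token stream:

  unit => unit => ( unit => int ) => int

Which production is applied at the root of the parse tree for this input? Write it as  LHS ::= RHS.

[T [A unit] => [T [A unit] => [T [A ( [T [A unit] => [T [A int]]] )] => [T [A int]]]]]

T ::= A '=>' T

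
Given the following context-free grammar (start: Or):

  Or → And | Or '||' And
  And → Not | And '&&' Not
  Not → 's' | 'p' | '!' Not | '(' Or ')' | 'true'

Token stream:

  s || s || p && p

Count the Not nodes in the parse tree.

[Or [Or [Or [And [Not s]]] || [And [Not s]]] || [And [And [Not p]] && [Not p]]]

4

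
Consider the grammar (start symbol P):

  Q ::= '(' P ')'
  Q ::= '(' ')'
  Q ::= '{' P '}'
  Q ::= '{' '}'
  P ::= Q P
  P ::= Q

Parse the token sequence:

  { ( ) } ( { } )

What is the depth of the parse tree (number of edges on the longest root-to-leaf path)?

5

[P [Q { [P [Q ( )]] }] [P [Q ( [P [Q { }]] )]]]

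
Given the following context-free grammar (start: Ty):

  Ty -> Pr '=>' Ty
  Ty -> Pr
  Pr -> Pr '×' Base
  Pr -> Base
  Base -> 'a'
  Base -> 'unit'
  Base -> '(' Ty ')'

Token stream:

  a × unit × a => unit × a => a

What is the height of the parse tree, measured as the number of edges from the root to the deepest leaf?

[Ty [Pr [Pr [Pr [Base a]] × [Base unit]] × [Base a]] => [Ty [Pr [Pr [Base unit]] × [Base a]] => [Ty [Pr [Base a]]]]]

5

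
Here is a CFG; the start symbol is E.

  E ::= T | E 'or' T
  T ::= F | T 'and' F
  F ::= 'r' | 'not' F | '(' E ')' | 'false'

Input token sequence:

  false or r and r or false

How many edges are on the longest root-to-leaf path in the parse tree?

[E [E [E [T [F false]]] or [T [T [F r]] and [F r]]] or [T [F false]]]

5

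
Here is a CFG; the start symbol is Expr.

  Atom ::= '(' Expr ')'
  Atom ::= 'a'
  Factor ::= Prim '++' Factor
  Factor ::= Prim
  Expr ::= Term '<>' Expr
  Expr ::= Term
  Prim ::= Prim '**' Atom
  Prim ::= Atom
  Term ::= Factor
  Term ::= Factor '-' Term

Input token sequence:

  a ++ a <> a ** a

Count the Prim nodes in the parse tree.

[Expr [Term [Factor [Prim [Atom a]] ++ [Factor [Prim [Atom a]]]]] <> [Expr [Term [Factor [Prim [Prim [Atom a]] ** [Atom a]]]]]]

4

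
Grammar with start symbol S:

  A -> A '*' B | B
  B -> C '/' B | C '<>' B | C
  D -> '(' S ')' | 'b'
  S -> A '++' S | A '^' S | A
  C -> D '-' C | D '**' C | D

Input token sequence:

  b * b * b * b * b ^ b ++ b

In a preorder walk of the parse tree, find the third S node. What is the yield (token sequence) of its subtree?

[S [A [A [A [A [A [B [C [D b]]]] * [B [C [D b]]]] * [B [C [D b]]]] * [B [C [D b]]]] * [B [C [D b]]]] ^ [S [A [B [C [D b]]]] ++ [S [A [B [C [D b]]]]]]]

b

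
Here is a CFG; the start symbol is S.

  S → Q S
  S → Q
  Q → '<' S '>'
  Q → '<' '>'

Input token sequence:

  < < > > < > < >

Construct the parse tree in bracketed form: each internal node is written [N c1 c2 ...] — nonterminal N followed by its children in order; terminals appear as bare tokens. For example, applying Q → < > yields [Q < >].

[S [Q < [S [Q < >]] >] [S [Q < >] [S [Q < >]]]]

S
Q S
< S > S
< Q > S
< < > > S
< < > > Q S
< < > > < > S
< < > > < > Q
< < > > < > < >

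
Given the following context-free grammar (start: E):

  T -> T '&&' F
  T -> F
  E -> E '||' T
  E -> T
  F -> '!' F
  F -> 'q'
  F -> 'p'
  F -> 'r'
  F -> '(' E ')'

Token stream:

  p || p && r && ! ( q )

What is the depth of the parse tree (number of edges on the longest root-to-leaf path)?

7

[E [E [T [F p]]] || [T [T [T [F p]] && [F r]] && [F ! [F ( [E [T [F q]]] )]]]]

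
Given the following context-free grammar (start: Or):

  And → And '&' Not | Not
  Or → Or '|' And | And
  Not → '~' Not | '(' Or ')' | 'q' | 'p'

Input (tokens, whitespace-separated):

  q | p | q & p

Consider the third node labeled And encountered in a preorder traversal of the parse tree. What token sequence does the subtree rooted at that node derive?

q & p

[Or [Or [Or [And [Not q]]] | [And [Not p]]] | [And [And [Not q]] & [Not p]]]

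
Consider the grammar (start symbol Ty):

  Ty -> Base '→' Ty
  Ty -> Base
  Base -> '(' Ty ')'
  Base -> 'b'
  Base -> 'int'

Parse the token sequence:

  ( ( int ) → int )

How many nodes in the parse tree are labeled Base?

[Ty [Base ( [Ty [Base ( [Ty [Base int]] )] → [Ty [Base int]]] )]]

4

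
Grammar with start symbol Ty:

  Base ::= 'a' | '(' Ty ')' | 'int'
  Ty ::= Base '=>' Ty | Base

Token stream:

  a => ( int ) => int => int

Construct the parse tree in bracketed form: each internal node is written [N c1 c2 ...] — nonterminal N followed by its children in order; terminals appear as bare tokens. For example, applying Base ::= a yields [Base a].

[Ty [Base a] => [Ty [Base ( [Ty [Base int]] )] => [Ty [Base int] => [Ty [Base int]]]]]

Ty
Base => Ty
a => Ty
a => Base => Ty
a => ( Ty ) => Ty
a => ( Base ) => Ty
a => ( int ) => Ty
a => ( int ) => Base => Ty
a => ( int ) => int => Ty
a => ( int ) => int => Base
a => ( int ) => int => int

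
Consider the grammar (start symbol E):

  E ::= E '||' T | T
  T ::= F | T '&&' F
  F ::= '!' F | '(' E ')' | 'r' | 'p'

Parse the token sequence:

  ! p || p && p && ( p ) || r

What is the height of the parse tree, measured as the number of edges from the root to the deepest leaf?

[E [E [E [T [F ! [F p]]]] || [T [T [T [F p]] && [F p]] && [F ( [E [T [F p]]] )]]] || [T [F r]]]

7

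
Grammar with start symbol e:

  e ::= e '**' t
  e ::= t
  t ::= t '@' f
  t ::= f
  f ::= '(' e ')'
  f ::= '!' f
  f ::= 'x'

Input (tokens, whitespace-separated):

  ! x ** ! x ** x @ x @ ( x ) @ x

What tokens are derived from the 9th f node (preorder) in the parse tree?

x

[e [e [e [t [f ! [f x]]]] ** [t [f ! [f x]]]] ** [t [t [t [t [f x]] @ [f x]] @ [f ( [e [t [f x]]] )]] @ [f x]]]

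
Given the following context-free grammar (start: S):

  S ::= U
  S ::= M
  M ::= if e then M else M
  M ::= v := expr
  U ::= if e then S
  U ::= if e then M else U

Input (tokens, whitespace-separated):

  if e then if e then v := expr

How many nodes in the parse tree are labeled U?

2

[S [U if e then [S [U if e then [S [M v := expr]]]]]]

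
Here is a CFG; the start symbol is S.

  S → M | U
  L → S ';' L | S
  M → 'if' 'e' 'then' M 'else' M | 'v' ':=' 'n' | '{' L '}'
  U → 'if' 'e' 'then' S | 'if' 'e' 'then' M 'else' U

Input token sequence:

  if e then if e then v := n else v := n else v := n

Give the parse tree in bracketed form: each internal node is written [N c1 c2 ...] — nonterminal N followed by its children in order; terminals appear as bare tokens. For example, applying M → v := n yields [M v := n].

[S [M if e then [M if e then [M v := n] else [M v := n]] else [M v := n]]]

S
M
if e then M else M
if e then if e then M else M else M
if e then if e then v := n else M else M
if e then if e then v := n else v := n else M
if e then if e then v := n else v := n else v := n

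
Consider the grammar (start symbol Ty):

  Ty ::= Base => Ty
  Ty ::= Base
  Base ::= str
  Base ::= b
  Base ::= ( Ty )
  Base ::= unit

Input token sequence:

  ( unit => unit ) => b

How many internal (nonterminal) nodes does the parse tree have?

8

[Ty [Base ( [Ty [Base unit] => [Ty [Base unit]]] )] => [Ty [Base b]]]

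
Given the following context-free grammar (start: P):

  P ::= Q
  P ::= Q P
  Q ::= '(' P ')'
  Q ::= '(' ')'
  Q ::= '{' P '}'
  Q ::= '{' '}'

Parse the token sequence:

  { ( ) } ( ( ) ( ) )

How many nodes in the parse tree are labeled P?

[P [Q { [P [Q ( )]] }] [P [Q ( [P [Q ( )] [P [Q ( )]]] )]]]

5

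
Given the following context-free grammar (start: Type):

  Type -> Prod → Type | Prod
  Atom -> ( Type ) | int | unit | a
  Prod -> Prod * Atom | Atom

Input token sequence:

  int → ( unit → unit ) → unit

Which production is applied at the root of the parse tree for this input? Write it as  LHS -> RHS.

Type -> Prod → Type

[Type [Prod [Atom int]] → [Type [Prod [Atom ( [Type [Prod [Atom unit]] → [Type [Prod [Atom unit]]]] )]] → [Type [Prod [Atom unit]]]]]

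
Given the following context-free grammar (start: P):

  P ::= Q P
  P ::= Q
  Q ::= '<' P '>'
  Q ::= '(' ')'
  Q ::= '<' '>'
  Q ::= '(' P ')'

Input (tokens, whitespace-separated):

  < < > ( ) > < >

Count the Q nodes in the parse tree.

4

[P [Q < [P [Q < >] [P [Q ( )]]] >] [P [Q < >]]]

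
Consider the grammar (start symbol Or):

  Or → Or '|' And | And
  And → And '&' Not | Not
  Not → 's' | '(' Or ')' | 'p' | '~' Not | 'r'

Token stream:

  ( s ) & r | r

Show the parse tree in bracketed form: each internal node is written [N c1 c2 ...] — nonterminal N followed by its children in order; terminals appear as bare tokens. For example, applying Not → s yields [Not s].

Or
Or | And
And | And
And & Not | And
Not & Not | And
( Or ) & Not | And
( And ) & Not | And
( Not ) & Not | And
( s ) & Not | And
( s ) & r | And
( s ) & r | Not
( s ) & r | r

[Or [Or [And [And [Not ( [Or [And [Not s]]] )]] & [Not r]]] | [And [Not r]]]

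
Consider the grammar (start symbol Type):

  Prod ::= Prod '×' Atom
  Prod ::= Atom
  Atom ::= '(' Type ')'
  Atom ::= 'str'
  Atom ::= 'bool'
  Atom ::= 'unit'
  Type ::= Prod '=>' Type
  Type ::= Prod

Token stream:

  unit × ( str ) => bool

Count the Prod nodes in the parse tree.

4

[Type [Prod [Prod [Atom unit]] × [Atom ( [Type [Prod [Atom str]]] )]] => [Type [Prod [Atom bool]]]]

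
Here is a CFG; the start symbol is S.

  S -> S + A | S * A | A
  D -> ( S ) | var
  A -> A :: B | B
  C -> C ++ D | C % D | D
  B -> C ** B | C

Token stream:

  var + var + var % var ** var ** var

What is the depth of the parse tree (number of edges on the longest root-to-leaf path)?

7

[S [S [S [A [B [C [D var]]]]] + [A [B [C [D var]]]]] + [A [B [C [C [D var]] % [D var]] ** [B [C [D var]] ** [B [C [D var]]]]]]]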